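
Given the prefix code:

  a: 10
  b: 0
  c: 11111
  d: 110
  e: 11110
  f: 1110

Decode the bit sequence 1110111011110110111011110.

Read left to right; each codeword is recognised as soon as it completes (prefix code):
  1110→f | 1110→f | 11110→e | 110→d | 1110→f | 11110→e
Decoded message: ffedfe

ffedfe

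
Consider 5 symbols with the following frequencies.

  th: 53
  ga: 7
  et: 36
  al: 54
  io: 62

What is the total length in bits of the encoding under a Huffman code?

467

Greedily combine the two least-frequent nodes:
ga(7) + et(36) → 43
43 + th(53) → 96
al(54) + io(62) → 116
96 + 116 → 212
Total encoded bits = sum of merged weights = 43 + 96 + 116 + 212 = 467.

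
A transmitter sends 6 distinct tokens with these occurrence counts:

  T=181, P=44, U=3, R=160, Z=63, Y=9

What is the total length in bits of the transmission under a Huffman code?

Build the Huffman tree bottom-up:
U(3) + Y(9) → 12
12 + P(44) → 56
56 + Z(63) → 119
119 + R(160) → 279
T(181) + 279 → 460
Total encoded bits = sum of merged weights = 12 + 56 + 119 + 279 + 460 = 926.

926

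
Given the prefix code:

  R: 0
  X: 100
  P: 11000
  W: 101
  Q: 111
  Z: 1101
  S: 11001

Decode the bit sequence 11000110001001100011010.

PPXPZR

Read left to right; each codeword is recognised as soon as it completes (prefix code):
  11000→P | 11000→P | 100→X | 11000→P | 1101→Z | 0→R
Decoded message: PPXPZR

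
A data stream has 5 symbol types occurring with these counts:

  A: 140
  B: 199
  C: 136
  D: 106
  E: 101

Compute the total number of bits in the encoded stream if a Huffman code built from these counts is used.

Merge the two smallest weights repeatedly:
combine E(101), D(106) → 207
combine C(136), A(140) → 276
combine B(199), 207 → 406
combine 276, 406 → 682
Total encoded bits = sum of merged weights = 207 + 276 + 406 + 682 = 1571.

1571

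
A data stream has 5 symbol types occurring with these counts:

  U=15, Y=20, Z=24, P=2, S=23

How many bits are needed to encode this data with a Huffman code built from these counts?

185

Greedily combine the two least-frequent nodes:
P(2) + U(15) → 17
17 + Y(20) → 37
S(23) + Z(24) → 47
37 + 47 → 84
Each symbol's bit-cost is frequency × depth; summing gives 185 bits (equivalently 17 + 37 + 47 + 84).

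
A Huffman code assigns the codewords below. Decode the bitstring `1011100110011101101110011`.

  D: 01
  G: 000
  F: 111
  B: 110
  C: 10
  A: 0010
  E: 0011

CFEECBFE

Read left to right; each codeword is recognised as soon as it completes (prefix code):
  10→C | 111→F | 0011→E | 0011→E | 10→C | 110→B | 111→F | 0011→E
Decoded message: CFEECBFE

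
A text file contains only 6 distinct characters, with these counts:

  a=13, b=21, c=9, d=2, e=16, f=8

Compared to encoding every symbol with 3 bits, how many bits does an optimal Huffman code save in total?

Fixed-length: 3 bits × 69 symbols = 207 bits.
Huffman merges:
merge d(2) and f(8): 10
merge c(9) and 10: 19
merge a(13) and e(16): 29
merge 19 and b(21): 40
merge 29 and 40: 69
Huffman total = 10 + 19 + 29 + 40 + 69 = 167 bits.
Saving = 207 − 167 = 40 bits.

40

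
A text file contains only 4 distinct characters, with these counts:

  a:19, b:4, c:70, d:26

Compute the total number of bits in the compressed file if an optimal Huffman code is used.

191

Greedily combine the two least-frequent nodes:
combine b(4), a(19) → 23
combine 23, d(26) → 49
combine 49, c(70) → 119
Total encoded bits = sum of merged weights = 23 + 49 + 119 = 191.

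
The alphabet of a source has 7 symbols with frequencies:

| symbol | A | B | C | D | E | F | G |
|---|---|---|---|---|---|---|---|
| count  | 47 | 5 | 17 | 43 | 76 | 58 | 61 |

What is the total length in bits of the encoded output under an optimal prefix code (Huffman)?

806

Greedily combine the two least-frequent nodes:
merge B(5) and C(17): 22
merge 22 and D(43): 65
merge A(47) and F(58): 105
merge G(61) and 65: 126
merge E(76) and 105: 181
merge 126 and 181: 307
Each symbol's bit-cost is frequency × depth; summing gives 806 bits (equivalently 22 + 65 + 105 + 126 + 181 + 307).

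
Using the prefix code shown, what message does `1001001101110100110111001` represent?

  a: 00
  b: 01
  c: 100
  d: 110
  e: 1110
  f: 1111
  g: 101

ccdecdeb

Read left to right; each codeword is recognised as soon as it completes (prefix code):
  100→c | 100→c | 110→d | 1110→e | 100→c | 110→d | 1110→e | 01→b
Decoded message: ccdecdeb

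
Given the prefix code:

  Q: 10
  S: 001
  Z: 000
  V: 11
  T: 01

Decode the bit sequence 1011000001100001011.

QVZSQZQV

Read left to right; each codeword is recognised as soon as it completes (prefix code):
  10→Q | 11→V | 000→Z | 001→S | 10→Q | 000→Z | 10→Q | 11→V
Decoded message: QVZSQZQV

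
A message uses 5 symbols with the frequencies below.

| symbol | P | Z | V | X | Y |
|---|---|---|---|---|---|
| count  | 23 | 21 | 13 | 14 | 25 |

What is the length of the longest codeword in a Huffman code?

3

Merge the two lowest-weight nodes at each step:
V(13) + X(14) → 27
Z(21) + P(23) → 44
Y(25) + 27 → 52
44 + 52 → 96
The rarest symbols sit at the bottom; the longest codeword is 3 bits.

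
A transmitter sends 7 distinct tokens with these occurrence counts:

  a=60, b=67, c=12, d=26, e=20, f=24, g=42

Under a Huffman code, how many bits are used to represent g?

3

Repeatedly merge the two smallest:
combine c(12), e(20) → 32
combine f(24), d(26) → 50
combine 32, g(42) → 74
combine 50, a(60) → 110
combine b(67), 74 → 141
combine 110, 141 → 251
g's leaf is at depth 3, giving a 3-bit codeword.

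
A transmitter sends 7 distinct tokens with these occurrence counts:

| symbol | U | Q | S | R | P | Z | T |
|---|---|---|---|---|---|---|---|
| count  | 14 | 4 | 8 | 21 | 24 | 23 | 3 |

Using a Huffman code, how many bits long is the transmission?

245

Greedily combine the two least-frequent nodes:
T(3) + Q(4) → 7
7 + S(8) → 15
U(14) + 15 → 29
R(21) + Z(23) → 44
P(24) + 29 → 53
44 + 53 → 97
The encoded length is the sum of every internal node's weight: 7 + 15 + 29 + 44 + 53 + 97 = 245 bits.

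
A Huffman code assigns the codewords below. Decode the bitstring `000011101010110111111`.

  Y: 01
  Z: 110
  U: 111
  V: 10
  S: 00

SSUYYYVUU

Read left to right; each codeword is recognised as soon as it completes (prefix code):
  00→S | 00→S | 111→U | 01→Y | 01→Y | 01→Y | 10→V | 111→U | 111→U
Decoded message: SSUYYYVUU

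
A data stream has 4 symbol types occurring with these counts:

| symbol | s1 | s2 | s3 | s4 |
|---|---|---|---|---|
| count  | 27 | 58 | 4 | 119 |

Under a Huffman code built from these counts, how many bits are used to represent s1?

Huffman merges, smallest pair first:
combine s3(4), s1(27) → 31
combine 31, s2(58) → 89
combine 89, s4(119) → 208
s1's leaf is at depth 3, giving a 3-bit codeword.

3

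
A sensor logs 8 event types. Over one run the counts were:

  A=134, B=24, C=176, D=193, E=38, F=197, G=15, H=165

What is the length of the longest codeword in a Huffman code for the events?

Merge the two lowest-weight nodes at each step:
G(15) + B(24) → 39
E(38) + 39 → 77
77 + A(134) → 211
H(165) + C(176) → 341
D(193) + F(197) → 390
211 + 341 → 552
390 + 552 → 942
The rarest symbols sit at the bottom; the longest codeword is 5 bits.

5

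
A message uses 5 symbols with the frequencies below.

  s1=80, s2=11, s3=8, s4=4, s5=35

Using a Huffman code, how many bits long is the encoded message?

Build the Huffman tree bottom-up:
combine s4(4), s3(8) → 12
combine s2(11), 12 → 23
combine 23, s5(35) → 58
combine 58, s1(80) → 138
Total encoded bits = sum of merged weights = 12 + 23 + 58 + 138 = 231.

231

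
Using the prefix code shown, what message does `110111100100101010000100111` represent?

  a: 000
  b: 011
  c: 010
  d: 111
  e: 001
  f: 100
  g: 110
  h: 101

Read left to right; each codeword is recognised as soon as it completes (prefix code):
  110→g | 111→d | 100→f | 100→f | 101→h | 010→c | 000→a | 100→f | 111→d
Decoded message: gdffhcafd

gdffhcafd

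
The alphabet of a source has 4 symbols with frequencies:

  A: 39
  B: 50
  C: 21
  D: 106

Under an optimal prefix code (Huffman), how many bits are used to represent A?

Repeatedly merge the two smallest:
merge C(21) and A(39): 60
merge B(50) and 60: 110
merge D(106) and 110: 216
A sits 3 levels below the root, so its codeword is 3 bits.

3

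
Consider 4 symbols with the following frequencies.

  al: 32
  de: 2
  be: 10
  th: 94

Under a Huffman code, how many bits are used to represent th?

1

Repeatedly merge the two smallest:
merge de(2) and be(10): 12
merge 12 and al(32): 44
merge 44 and th(94): 138
th is a child of the root — depth 1, so its codeword is a single bit.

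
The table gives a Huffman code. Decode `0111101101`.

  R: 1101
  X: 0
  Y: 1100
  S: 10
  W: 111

XWSR

Read left to right; each codeword is recognised as soon as it completes (prefix code):
  0→X | 111→W | 10→S | 1101→R
Decoded message: XWSR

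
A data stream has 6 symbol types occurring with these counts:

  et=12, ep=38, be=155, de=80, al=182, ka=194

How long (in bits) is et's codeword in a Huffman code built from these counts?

Repeatedly merge the two smallest:
et(12) + ep(38) → 50
50 + de(80) → 130
130 + be(155) → 285
al(182) + ka(194) → 376
285 + 376 → 661
et's leaf is at depth 4, giving a 4-bit codeword.

4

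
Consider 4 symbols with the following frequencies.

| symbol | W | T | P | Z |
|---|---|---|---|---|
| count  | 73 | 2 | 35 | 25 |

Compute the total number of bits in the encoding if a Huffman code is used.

Merge the two smallest weights repeatedly:
merge T(2) and Z(25): 27
merge 27 and P(35): 62
merge 62 and W(73): 135
The encoded length is the sum of every internal node's weight: 27 + 62 + 135 = 224 bits.

224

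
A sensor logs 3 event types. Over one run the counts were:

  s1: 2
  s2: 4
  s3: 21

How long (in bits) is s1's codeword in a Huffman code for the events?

Huffman merges, smallest pair first:
merge s1(2) and s2(4): 6
merge 6 and s3(21): 27
The subtree containing s1 is merged 2 times, so code length = 2.

2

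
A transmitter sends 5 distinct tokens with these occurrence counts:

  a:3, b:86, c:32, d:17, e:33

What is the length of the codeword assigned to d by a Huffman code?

4

Build the tree from the bottom:
merge a(3) and d(17): 20
merge 20 and c(32): 52
merge e(33) and 52: 85
merge 85 and b(86): 171
d's leaf is at depth 4, giving a 4-bit codeword.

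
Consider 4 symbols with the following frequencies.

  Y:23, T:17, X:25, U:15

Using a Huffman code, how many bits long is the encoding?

160

Merge the two smallest weights repeatedly:
combine U(15), T(17) → 32
combine Y(23), X(25) → 48
combine 32, 48 → 80
The encoded length is the sum of every internal node's weight: 32 + 48 + 80 = 160 bits.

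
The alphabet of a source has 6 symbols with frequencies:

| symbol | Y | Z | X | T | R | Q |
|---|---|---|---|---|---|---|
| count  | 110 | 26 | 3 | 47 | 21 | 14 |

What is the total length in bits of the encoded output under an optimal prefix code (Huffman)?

451

Greedily combine the two least-frequent nodes:
merge X(3) and Q(14): 17
merge 17 and R(21): 38
merge Z(26) and 38: 64
merge T(47) and 64: 111
merge Y(110) and 111: 221
The encoded length is the sum of every internal node's weight: 17 + 38 + 64 + 111 + 221 = 451 bits.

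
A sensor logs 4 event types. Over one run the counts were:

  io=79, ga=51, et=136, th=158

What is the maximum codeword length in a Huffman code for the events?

3

Merge the two lowest-weight nodes at each step:
combine ga(51), io(79) → 130
combine 130, et(136) → 266
combine th(158), 266 → 424
The rarest symbols sit at the bottom; the longest codeword is 3 bits.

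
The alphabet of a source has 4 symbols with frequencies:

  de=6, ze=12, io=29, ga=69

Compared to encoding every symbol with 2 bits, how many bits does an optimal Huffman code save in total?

Fixed-length: 2 bits × 116 symbols = 232 bits.
Huffman merges:
de(6) + ze(12) → 18
18 + io(29) → 47
47 + ga(69) → 116
Huffman total = 18 + 47 + 116 = 181 bits.
Saving = 232 − 181 = 51 bits.

51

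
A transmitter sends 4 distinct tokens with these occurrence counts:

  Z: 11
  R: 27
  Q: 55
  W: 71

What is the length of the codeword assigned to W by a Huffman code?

1

Huffman merges, smallest pair first:
combine Z(11), R(27) → 38
combine 38, Q(55) → 93
combine W(71), 93 → 164
W sits one level below the root: a 1-bit codeword.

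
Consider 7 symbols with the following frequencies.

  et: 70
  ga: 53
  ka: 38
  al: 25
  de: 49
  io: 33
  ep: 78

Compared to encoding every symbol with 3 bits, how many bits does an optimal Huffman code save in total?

90

Fixed-length: 3 bits × 346 symbols = 1038 bits.
Huffman merges:
merge al(25) and io(33): 58
merge ka(38) and de(49): 87
merge ga(53) and 58: 111
merge et(70) and ep(78): 148
merge 87 and 111: 198
merge 148 and 198: 346
Huffman total = 58 + 87 + 111 + 148 + 198 + 346 = 948 bits.
Saving = 1038 − 948 = 90 bits.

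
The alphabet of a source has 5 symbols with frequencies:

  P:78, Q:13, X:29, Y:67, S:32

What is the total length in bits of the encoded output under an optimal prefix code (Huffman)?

476

Greedily combine the two least-frequent nodes:
merge Q(13) and X(29): 42
merge S(32) and 42: 74
merge Y(67) and 74: 141
merge P(78) and 141: 219
The encoded length is the sum of every internal node's weight: 42 + 74 + 141 + 219 = 476 bits.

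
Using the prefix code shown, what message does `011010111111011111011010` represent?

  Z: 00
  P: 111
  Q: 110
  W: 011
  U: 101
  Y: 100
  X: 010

WXPPWPWX

Read left to right; each codeword is recognised as soon as it completes (prefix code):
  011→W | 010→X | 111→P | 111→P | 011→W | 111→P | 011→W | 010→X
Decoded message: WXPPWPWX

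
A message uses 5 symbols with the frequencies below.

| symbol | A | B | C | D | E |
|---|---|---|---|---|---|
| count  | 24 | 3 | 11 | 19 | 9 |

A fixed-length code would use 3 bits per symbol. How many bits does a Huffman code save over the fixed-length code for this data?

55

Fixed-length: 3 bits × 66 symbols = 198 bits.
Huffman merges:
merge B(3) and E(9): 12
merge C(11) and 12: 23
merge D(19) and 23: 42
merge A(24) and 42: 66
Huffman total = 12 + 23 + 42 + 66 = 143 bits.
Saving = 198 − 143 = 55 bits.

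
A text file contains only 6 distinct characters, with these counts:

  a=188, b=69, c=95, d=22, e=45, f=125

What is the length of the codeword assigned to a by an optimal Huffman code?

Huffman merges, smallest pair first:
combine d(22), e(45) → 67
combine 67, b(69) → 136
combine c(95), f(125) → 220
combine 136, a(188) → 324
combine 220, 324 → 544
a's leaf is at depth 2, giving a 2-bit codeword.

2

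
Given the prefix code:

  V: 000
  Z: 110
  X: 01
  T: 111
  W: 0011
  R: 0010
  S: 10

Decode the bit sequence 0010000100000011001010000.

RVSVWRSV

Read left to right; each codeword is recognised as soon as it completes (prefix code):
  0010→R | 000→V | 10→S | 000→V | 0011→W | 0010→R | 10→S | 000→V
Decoded message: RVSVWRSV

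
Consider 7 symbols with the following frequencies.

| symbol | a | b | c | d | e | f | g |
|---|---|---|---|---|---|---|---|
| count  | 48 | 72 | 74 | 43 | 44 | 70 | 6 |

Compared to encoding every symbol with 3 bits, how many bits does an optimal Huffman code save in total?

Fixed-length: 3 bits × 357 symbols = 1071 bits.
Huffman merges:
g(6) + d(43) → 49
e(44) + a(48) → 92
49 + f(70) → 119
b(72) + c(74) → 146
92 + 119 → 211
146 + 211 → 357
Huffman total = 49 + 92 + 119 + 146 + 211 + 357 = 974 bits.
Saving = 1071 − 974 = 97 bits.

97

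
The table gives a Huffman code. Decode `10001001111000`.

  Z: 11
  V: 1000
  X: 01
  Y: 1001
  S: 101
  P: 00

Read left to right; each codeword is recognised as soon as it completes (prefix code):
  1000→V | 1001→Y | 11→Z | 1000→V
Decoded message: VYZV

VYZV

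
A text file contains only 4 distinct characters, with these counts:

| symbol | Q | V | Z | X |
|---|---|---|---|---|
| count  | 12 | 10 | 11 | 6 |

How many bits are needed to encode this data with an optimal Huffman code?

Merge the two smallest weights repeatedly:
X(6) + V(10) → 16
Z(11) + Q(12) → 23
16 + 23 → 39
Total encoded bits = sum of merged weights = 16 + 23 + 39 = 78.

78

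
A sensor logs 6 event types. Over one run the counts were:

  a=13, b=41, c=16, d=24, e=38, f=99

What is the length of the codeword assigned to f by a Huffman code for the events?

Huffman merges, smallest pair first:
combine a(13), c(16) → 29
combine d(24), 29 → 53
combine e(38), b(41) → 79
combine 53, 79 → 132
combine f(99), 132 → 231
f sits one level below the root: a 1-bit codeword.

1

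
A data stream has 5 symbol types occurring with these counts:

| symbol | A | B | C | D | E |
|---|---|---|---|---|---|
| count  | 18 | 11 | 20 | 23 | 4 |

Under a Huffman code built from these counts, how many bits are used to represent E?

Huffman merges, smallest pair first:
merge E(4) and B(11): 15
merge 15 and A(18): 33
merge C(20) and D(23): 43
merge 33 and 43: 76
E sits 3 levels below the root, so its codeword is 3 bits.

3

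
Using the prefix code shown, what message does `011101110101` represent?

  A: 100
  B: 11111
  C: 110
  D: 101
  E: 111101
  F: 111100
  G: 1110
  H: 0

HGGD

Read left to right; each codeword is recognised as soon as it completes (prefix code):
  0→H | 1110→G | 1110→G | 101→D
Decoded message: HGGD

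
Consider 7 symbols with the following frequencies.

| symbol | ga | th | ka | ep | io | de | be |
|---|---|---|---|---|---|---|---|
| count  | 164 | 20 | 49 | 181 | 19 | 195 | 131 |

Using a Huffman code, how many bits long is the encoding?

1864

Greedily combine the two least-frequent nodes:
io(19) + th(20) → 39
39 + ka(49) → 88
88 + be(131) → 219
ga(164) + ep(181) → 345
de(195) + 219 → 414
345 + 414 → 759
The encoded length is the sum of every internal node's weight: 39 + 88 + 219 + 345 + 414 + 759 = 1864 bits.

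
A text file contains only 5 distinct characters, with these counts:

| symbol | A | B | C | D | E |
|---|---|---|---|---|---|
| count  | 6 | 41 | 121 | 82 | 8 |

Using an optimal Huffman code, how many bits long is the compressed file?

Greedily combine the two least-frequent nodes:
merge A(6) and E(8): 14
merge 14 and B(41): 55
merge 55 and D(82): 137
merge C(121) and 137: 258
Each symbol's bit-cost is frequency × depth; summing gives 464 bits (equivalently 14 + 55 + 137 + 258).

464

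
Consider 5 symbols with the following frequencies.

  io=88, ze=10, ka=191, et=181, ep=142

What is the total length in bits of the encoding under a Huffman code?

1322

Merge the two smallest weights repeatedly:
ze(10) + io(88) → 98
98 + ep(142) → 240
et(181) + ka(191) → 372
240 + 372 → 612
The encoded length is the sum of every internal node's weight: 98 + 240 + 372 + 612 = 1322 bits.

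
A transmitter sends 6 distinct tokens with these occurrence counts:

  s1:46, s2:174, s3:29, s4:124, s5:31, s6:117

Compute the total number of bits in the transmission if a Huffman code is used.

1208

Merge the two smallest weights repeatedly:
merge s3(29) and s5(31): 60
merge s1(46) and 60: 106
merge 106 and s6(117): 223
merge s4(124) and s2(174): 298
merge 223 and 298: 521
Total encoded bits = sum of merged weights = 60 + 106 + 223 + 298 + 521 = 1208.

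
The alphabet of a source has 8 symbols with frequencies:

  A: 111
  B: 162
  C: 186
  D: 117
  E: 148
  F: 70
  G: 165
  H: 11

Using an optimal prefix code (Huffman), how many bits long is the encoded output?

Merge the two smallest weights repeatedly:
combine H(11), F(70) → 81
combine 81, A(111) → 192
combine D(117), E(148) → 265
combine B(162), G(165) → 327
combine C(186), 192 → 378
combine 265, 327 → 592
combine 378, 592 → 970
Each symbol's bit-cost is frequency × depth; summing gives 2805 bits (equivalently 81 + 192 + 265 + 327 + 378 + 592 + 970).

2805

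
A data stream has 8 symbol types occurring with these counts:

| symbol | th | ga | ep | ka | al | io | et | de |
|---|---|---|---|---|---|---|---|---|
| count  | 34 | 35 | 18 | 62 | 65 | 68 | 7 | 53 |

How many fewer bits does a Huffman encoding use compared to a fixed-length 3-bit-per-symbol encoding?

Fixed-length: 3 bits × 342 symbols = 1026 bits.
Huffman merges:
et(7) + ep(18) → 25
25 + th(34) → 59
ga(35) + de(53) → 88
59 + ka(62) → 121
al(65) + io(68) → 133
88 + 121 → 209
133 + 209 → 342
Huffman total = 25 + 59 + 88 + 121 + 133 + 209 + 342 = 977 bits.
Saving = 1026 − 977 = 49 bits.

49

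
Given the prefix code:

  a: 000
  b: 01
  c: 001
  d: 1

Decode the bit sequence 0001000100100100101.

adadcccb

Read left to right; each codeword is recognised as soon as it completes (prefix code):
  000→a | 1→d | 000→a | 1→d | 001→c | 001→c | 001→c | 01→b
Decoded message: adadcccb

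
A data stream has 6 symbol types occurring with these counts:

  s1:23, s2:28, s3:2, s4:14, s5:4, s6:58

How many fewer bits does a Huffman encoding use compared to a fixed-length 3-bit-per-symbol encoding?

118

Fixed-length: 3 bits × 129 symbols = 387 bits.
Huffman merges:
merge s3(2) and s5(4): 6
merge 6 and s4(14): 20
merge 20 and s1(23): 43
merge s2(28) and 43: 71
merge s6(58) and 71: 129
Huffman total = 6 + 20 + 43 + 71 + 129 = 269 bits.
Saving = 387 − 269 = 118 bits.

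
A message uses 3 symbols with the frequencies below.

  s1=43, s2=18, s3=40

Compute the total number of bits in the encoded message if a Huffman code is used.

Build the Huffman tree bottom-up:
combine s2(18), s3(40) → 58
combine s1(43), 58 → 101
Total encoded bits = sum of merged weights = 58 + 101 = 159.

159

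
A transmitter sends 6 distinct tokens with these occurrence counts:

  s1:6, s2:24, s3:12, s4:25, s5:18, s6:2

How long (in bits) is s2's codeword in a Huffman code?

Repeatedly merge the two smallest:
merge s6(2) and s1(6): 8
merge 8 and s3(12): 20
merge s5(18) and 20: 38
merge s2(24) and s4(25): 49
merge 38 and 49: 87
s2's leaf is at depth 2, giving a 2-bit codeword.

2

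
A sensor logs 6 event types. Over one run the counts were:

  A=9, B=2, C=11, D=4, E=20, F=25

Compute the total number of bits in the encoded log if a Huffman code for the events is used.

163

Greedily combine the two least-frequent nodes:
B(2) + D(4) → 6
6 + A(9) → 15
C(11) + 15 → 26
E(20) + F(25) → 45
26 + 45 → 71
Each symbol's bit-cost is frequency × depth; summing gives 163 bits (equivalently 6 + 15 + 26 + 45 + 71).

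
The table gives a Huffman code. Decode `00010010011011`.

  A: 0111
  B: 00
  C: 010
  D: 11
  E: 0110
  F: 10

BCCED

Read left to right; each codeword is recognised as soon as it completes (prefix code):
  00→B | 010→C | 010→C | 0110→E | 11→D
Decoded message: BCCED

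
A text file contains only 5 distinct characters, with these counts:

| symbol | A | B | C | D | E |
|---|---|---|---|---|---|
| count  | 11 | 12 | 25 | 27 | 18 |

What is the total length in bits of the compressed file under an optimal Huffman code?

Merge the two smallest weights repeatedly:
combine A(11), B(12) → 23
combine E(18), 23 → 41
combine C(25), D(27) → 52
combine 41, 52 → 93
Each symbol's bit-cost is frequency × depth; summing gives 209 bits (equivalently 23 + 41 + 52 + 93).

209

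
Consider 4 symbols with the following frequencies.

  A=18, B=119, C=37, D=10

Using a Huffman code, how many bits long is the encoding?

277

Build the Huffman tree bottom-up:
combine D(10), A(18) → 28
combine 28, C(37) → 65
combine 65, B(119) → 184
The encoded length is the sum of every internal node's weight: 28 + 65 + 184 = 277 bits.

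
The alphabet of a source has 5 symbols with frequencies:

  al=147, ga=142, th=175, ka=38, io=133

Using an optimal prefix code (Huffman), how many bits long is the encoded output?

Build the Huffman tree bottom-up:
ka(38) + io(133) → 171
ga(142) + al(147) → 289
171 + th(175) → 346
289 + 346 → 635
Total encoded bits = sum of merged weights = 171 + 289 + 346 + 635 = 1441.

1441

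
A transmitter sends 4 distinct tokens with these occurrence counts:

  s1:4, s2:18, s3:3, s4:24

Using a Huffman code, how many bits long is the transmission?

Build the Huffman tree bottom-up:
merge s3(3) and s1(4): 7
merge 7 and s2(18): 25
merge s4(24) and 25: 49
Each symbol's bit-cost is frequency × depth; summing gives 81 bits (equivalently 7 + 25 + 49).

81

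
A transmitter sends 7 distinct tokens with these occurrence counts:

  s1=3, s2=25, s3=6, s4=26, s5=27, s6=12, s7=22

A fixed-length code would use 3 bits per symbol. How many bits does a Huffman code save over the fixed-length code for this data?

Fixed-length: 3 bits × 121 symbols = 363 bits.
Huffman merges:
s1(3) + s3(6) → 9
9 + s6(12) → 21
21 + s7(22) → 43
s2(25) + s4(26) → 51
s5(27) + 43 → 70
51 + 70 → 121
Huffman total = 9 + 21 + 43 + 51 + 70 + 121 = 315 bits.
Saving = 363 − 315 = 48 bits.

48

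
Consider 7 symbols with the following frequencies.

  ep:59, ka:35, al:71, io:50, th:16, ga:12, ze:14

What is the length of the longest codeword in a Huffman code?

Merge the two lowest-weight nodes at each step:
combine ga(12), ze(14) → 26
combine th(16), 26 → 42
combine ka(35), 42 → 77
combine io(50), ep(59) → 109
combine al(71), 77 → 148
combine 109, 148 → 257
The first pair merged (ga, ze) ends up deepest, at depth 5.

5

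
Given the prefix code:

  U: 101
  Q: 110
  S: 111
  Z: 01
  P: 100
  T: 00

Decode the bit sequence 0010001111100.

TPZSP

Read left to right; each codeword is recognised as soon as it completes (prefix code):
  00→T | 100→P | 01→Z | 111→S | 100→P
Decoded message: TPZSP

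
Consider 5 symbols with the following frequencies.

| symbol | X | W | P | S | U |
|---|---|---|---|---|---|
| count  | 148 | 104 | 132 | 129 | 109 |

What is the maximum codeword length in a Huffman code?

Merge the two lowest-weight nodes at each step:
W(104) + U(109) → 213
S(129) + P(132) → 261
X(148) + 213 → 361
261 + 361 → 622
The first pair merged (W, U) ends up deepest, at depth 3.

3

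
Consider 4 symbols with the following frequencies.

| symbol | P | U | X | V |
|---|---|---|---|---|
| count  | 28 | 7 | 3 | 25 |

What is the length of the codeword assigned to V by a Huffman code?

Huffman merges, smallest pair first:
merge X(3) and U(7): 10
merge 10 and V(25): 35
merge P(28) and 35: 63
V sits 2 levels below the root, so its codeword is 2 bits.

2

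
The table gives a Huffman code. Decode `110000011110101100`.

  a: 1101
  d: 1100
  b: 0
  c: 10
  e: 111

Read left to right; each codeword is recognised as soon as it completes (prefix code):
  1100→d | 0→b | 0→b | 0→b | 111→e | 10→c | 10→c | 1100→d
Decoded message: dbbbeccd

dbbbeccd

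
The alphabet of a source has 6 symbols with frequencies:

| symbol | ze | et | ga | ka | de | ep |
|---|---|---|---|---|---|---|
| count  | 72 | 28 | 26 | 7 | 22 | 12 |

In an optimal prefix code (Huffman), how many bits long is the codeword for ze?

Repeatedly merge the two smallest:
ka(7) + ep(12) → 19
19 + de(22) → 41
ga(26) + et(28) → 54
41 + 54 → 95
ze(72) + 95 → 167
ze is a child of the root — depth 1, so its codeword is a single bit.

1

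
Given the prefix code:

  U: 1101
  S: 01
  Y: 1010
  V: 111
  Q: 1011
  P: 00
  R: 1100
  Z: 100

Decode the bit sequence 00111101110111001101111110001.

PVQQZUVRS

Read left to right; each codeword is recognised as soon as it completes (prefix code):
  00→P | 111→V | 1011→Q | 1011→Q | 100→Z | 1101→U | 111→V | 1100→R | 01→S
Decoded message: PVQQZUVRS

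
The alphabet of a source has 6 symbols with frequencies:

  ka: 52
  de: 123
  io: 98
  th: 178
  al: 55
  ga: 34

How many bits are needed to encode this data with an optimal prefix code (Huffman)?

Greedily combine the two least-frequent nodes:
merge ga(34) and ka(52): 86
merge al(55) and 86: 141
merge io(98) and de(123): 221
merge 141 and th(178): 319
merge 221 and 319: 540
Each symbol's bit-cost is frequency × depth; summing gives 1307 bits (equivalently 86 + 141 + 221 + 319 + 540).

1307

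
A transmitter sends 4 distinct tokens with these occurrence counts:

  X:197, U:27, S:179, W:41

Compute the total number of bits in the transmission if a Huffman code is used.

759

Merge the two smallest weights repeatedly:
U(27) + W(41) → 68
68 + S(179) → 247
X(197) + 247 → 444
The encoded length is the sum of every internal node's weight: 68 + 247 + 444 = 759 bits.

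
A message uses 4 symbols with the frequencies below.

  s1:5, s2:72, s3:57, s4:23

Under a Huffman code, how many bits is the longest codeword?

3

Merge the two lowest-weight nodes at each step:
s1(5) + s4(23) → 28
28 + s3(57) → 85
s2(72) + 85 → 157
The first pair merged (s1, s4) ends up deepest, at depth 3.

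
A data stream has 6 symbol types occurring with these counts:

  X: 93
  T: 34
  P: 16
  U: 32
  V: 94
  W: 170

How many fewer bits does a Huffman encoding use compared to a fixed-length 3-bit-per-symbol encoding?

Fixed-length: 3 bits × 439 symbols = 1317 bits.
Huffman merges:
P(16) + U(32) → 48
T(34) + 48 → 82
82 + X(93) → 175
V(94) + W(170) → 264
175 + 264 → 439
Huffman total = 48 + 82 + 175 + 264 + 439 = 1008 bits.
Saving = 1317 − 1008 = 309 bits.

309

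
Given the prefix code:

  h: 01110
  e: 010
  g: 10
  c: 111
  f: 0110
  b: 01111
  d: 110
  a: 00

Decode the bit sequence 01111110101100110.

bdgdf

Read left to right; each codeword is recognised as soon as it completes (prefix code):
  01111→b | 110→d | 10→g | 110→d | 0110→f
Decoded message: bdgdf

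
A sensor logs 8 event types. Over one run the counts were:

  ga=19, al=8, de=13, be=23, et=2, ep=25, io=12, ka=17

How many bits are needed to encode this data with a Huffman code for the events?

Greedily combine the two least-frequent nodes:
et(2) + al(8) → 10
10 + io(12) → 22
de(13) + ka(17) → 30
ga(19) + 22 → 41
be(23) + ep(25) → 48
30 + 41 → 71
48 + 71 → 119
The encoded length is the sum of every internal node's weight: 10 + 22 + 30 + 41 + 48 + 71 + 119 = 341 bits.

341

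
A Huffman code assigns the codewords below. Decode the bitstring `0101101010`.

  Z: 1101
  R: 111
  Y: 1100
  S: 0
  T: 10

Read left to right; each codeword is recognised as soon as it completes (prefix code):
  0→S | 10→T | 1101→Z | 0→S | 10→T
Decoded message: STZST

STZST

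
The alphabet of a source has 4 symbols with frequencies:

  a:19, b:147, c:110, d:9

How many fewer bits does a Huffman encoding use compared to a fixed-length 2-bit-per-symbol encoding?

Fixed-length: 2 bits × 285 symbols = 570 bits.
Huffman merges:
merge d(9) and a(19): 28
merge 28 and c(110): 138
merge 138 and b(147): 285
Huffman total = 28 + 138 + 285 = 451 bits.
Saving = 570 − 451 = 119 bits.

119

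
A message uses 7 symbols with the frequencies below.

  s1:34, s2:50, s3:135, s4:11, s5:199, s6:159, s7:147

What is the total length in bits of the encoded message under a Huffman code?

1840

Build the Huffman tree bottom-up:
combine s4(11), s1(34) → 45
combine 45, s2(50) → 95
combine 95, s3(135) → 230
combine s7(147), s6(159) → 306
combine s5(199), 230 → 429
combine 306, 429 → 735
Each symbol's bit-cost is frequency × depth; summing gives 1840 bits (equivalently 45 + 95 + 230 + 306 + 429 + 735).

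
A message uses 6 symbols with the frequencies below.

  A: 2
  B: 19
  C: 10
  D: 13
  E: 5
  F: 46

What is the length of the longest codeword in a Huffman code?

Merge the two lowest-weight nodes at each step:
A(2) + E(5) → 7
7 + C(10) → 17
D(13) + 17 → 30
B(19) + 30 → 49
F(46) + 49 → 95
The first pair merged (A, E) ends up deepest, at depth 5.

5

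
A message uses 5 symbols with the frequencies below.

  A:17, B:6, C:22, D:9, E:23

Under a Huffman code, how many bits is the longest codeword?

3

Merge the two lowest-weight nodes at each step:
B(6) + D(9) → 15
15 + A(17) → 32
C(22) + E(23) → 45
32 + 45 → 77
Maximum depth reached is 3.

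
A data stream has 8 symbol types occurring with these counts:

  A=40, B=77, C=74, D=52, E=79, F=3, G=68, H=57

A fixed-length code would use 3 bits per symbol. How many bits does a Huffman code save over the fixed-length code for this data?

Fixed-length: 3 bits × 450 symbols = 1350 bits.
Huffman merges:
combine F(3), A(40) → 43
combine 43, D(52) → 95
combine H(57), G(68) → 125
combine C(74), B(77) → 151
combine E(79), 95 → 174
combine 125, 151 → 276
combine 174, 276 → 450
Huffman total = 43 + 95 + 125 + 151 + 174 + 276 + 450 = 1314 bits.
Saving = 1350 − 1314 = 36 bits.

36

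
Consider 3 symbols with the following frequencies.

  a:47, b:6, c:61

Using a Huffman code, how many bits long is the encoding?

Build the Huffman tree bottom-up:
merge b(6) and a(47): 53
merge 53 and c(61): 114
The encoded length is the sum of every internal node's weight: 53 + 114 = 167 bits.

167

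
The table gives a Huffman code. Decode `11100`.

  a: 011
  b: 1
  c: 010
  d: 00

bbbd

Read left to right; each codeword is recognised as soon as it completes (prefix code):
  1→b | 1→b | 1→b | 00→d
Decoded message: bbbd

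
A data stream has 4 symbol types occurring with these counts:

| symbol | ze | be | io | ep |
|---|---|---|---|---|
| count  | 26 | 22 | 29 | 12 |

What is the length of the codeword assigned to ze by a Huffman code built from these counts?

Huffman merges, smallest pair first:
combine ep(12), be(22) → 34
combine ze(26), io(29) → 55
combine 34, 55 → 89
ze sits 2 levels below the root, so its codeword is 2 bits.

2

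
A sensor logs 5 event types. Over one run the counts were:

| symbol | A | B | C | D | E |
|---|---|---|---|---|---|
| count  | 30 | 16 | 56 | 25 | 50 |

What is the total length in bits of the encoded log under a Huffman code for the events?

395

Build the Huffman tree bottom-up:
combine B(16), D(25) → 41
combine A(30), 41 → 71
combine E(50), C(56) → 106
combine 71, 106 → 177
Each symbol's bit-cost is frequency × depth; summing gives 395 bits (equivalently 41 + 71 + 106 + 177).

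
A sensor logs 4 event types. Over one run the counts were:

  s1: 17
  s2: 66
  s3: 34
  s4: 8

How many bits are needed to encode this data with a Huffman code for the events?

209

Merge the two smallest weights repeatedly:
combine s4(8), s1(17) → 25
combine 25, s3(34) → 59
combine 59, s2(66) → 125
The encoded length is the sum of every internal node's weight: 25 + 59 + 125 = 209 bits.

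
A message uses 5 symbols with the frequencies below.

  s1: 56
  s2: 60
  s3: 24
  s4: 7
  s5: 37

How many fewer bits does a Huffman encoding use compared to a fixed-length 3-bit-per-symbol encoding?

Fixed-length: 3 bits × 184 symbols = 552 bits.
Huffman merges:
merge s4(7) and s3(24): 31
merge 31 and s5(37): 68
merge s1(56) and s2(60): 116
merge 68 and 116: 184
Huffman total = 31 + 68 + 116 + 184 = 399 bits.
Saving = 552 − 399 = 153 bits.

153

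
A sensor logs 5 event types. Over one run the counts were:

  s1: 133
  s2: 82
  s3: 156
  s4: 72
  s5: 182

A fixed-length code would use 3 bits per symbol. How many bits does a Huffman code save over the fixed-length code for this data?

471

Fixed-length: 3 bits × 625 symbols = 1875 bits.
Huffman merges:
combine s4(72), s2(82) → 154
combine s1(133), 154 → 287
combine s3(156), s5(182) → 338
combine 287, 338 → 625
Huffman total = 154 + 287 + 338 + 625 = 1404 bits.
Saving = 1875 − 1404 = 471 bits.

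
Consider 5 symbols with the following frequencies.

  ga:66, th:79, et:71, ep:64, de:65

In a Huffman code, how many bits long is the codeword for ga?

2

Huffman merges, smallest pair first:
ep(64) + de(65) → 129
ga(66) + et(71) → 137
th(79) + 129 → 208
137 + 208 → 345
ga sits 2 levels below the root, so its codeword is 2 bits.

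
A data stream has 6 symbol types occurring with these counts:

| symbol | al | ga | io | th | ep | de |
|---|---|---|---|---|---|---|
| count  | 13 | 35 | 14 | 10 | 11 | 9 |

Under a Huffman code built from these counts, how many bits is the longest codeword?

4

Merge the two lowest-weight nodes at each step:
de(9) + th(10) → 19
ep(11) + al(13) → 24
io(14) + 19 → 33
24 + 33 → 57
ga(35) + 57 → 92
The first pair merged (de, th) ends up deepest, at depth 4.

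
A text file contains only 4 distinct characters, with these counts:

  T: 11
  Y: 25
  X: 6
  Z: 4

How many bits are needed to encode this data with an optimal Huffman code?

Merge the two smallest weights repeatedly:
merge Z(4) and X(6): 10
merge 10 and T(11): 21
merge 21 and Y(25): 46
The encoded length is the sum of every internal node's weight: 10 + 21 + 46 = 77 bits.

77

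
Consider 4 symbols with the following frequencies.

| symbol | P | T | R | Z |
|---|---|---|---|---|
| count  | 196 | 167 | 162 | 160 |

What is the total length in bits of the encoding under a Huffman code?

Merge the two smallest weights repeatedly:
Z(160) + R(162) → 322
T(167) + P(196) → 363
322 + 363 → 685
Each symbol's bit-cost is frequency × depth; summing gives 1370 bits (equivalently 322 + 363 + 685).

1370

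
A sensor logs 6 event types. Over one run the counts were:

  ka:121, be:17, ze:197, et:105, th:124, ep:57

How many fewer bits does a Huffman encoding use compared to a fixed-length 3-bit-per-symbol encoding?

Fixed-length: 3 bits × 621 symbols = 1863 bits.
Huffman merges:
be(17) + ep(57) → 74
74 + et(105) → 179
ka(121) + th(124) → 245
179 + ze(197) → 376
245 + 376 → 621
Huffman total = 74 + 179 + 245 + 376 + 621 = 1495 bits.
Saving = 1863 − 1495 = 368 bits.

368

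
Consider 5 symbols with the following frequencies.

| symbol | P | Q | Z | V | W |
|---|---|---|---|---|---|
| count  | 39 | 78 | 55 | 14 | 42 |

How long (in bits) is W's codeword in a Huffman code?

2

Repeatedly merge the two smallest:
merge V(14) and P(39): 53
merge W(42) and 53: 95
merge Z(55) and Q(78): 133
merge 95 and 133: 228
The subtree containing W is merged 2 times, so code length = 2.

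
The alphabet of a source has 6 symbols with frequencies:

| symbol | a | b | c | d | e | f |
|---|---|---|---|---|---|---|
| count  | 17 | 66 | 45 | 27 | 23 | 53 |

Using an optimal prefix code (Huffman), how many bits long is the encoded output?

Build the Huffman tree bottom-up:
a(17) + e(23) → 40
d(27) + 40 → 67
c(45) + f(53) → 98
b(66) + 67 → 133
98 + 133 → 231
Each symbol's bit-cost is frequency × depth; summing gives 569 bits (equivalently 40 + 67 + 98 + 133 + 231).

569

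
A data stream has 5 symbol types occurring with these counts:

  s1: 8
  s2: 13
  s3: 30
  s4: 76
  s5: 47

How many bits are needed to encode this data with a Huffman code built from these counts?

Merge the two smallest weights repeatedly:
combine s1(8), s2(13) → 21
combine 21, s3(30) → 51
combine s5(47), 51 → 98
combine s4(76), 98 → 174
Each symbol's bit-cost is frequency × depth; summing gives 344 bits (equivalently 21 + 51 + 98 + 174).

344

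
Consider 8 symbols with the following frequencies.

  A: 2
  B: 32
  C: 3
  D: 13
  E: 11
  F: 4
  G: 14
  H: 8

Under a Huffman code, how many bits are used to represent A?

6

Huffman merges, smallest pair first:
merge A(2) and C(3): 5
merge F(4) and 5: 9
merge H(8) and 9: 17
merge E(11) and D(13): 24
merge G(14) and 17: 31
merge 24 and 31: 55
merge B(32) and 55: 87
A sits 6 levels below the root, so its codeword is 6 bits.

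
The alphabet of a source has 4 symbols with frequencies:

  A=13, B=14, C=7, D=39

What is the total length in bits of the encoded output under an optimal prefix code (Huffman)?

127

Greedily combine the two least-frequent nodes:
merge C(7) and A(13): 20
merge B(14) and 20: 34
merge 34 and D(39): 73
Total encoded bits = sum of merged weights = 20 + 34 + 73 = 127.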